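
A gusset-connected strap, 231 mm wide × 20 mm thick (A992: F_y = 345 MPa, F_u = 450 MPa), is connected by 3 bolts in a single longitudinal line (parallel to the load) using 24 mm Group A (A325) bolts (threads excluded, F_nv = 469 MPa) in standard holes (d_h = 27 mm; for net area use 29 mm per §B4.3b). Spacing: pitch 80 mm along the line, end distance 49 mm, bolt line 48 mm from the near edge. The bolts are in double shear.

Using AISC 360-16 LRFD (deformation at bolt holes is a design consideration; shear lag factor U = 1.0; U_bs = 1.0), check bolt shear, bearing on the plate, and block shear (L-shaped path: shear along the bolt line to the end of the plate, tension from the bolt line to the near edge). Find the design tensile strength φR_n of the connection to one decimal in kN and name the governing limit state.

779.0 kN (block shear governs)

Bolt shear: A_b = π(24)²/4 = 452.39 mm². φR_n = 0.75 × 469 × 452.39 × 3 × 2 = 954.8 kN.
Bearing (20 mm plate, F_u = 450 MPa): end bolts L_c = 49 − 27/2 = 35.5, R_n = min(1.2×35.5×20×450, 2.4×24×20×450) = 383.4 kN/bolt; interior L_c = 80 − 27 = 53, R_n = 518.4 kN/bolt. φR_n = 0.75 × (1×383.4 + 2×518.4) = 1065.2 kN.
Block shear: shear path 1×[49+2×80] = 1×209 mm, A_gv = 4180, A_nv = 1×(209 − 2.5×29)×20 = 2730 mm²; tension to near edge: (48 − 0.5×29)×20 = 670 mm². R_n = min(0.6×450×2730, 0.6×345×4180) + 1.0×450×670 = min(737.1, 865.26) + 301.5 = 1038.6 kN. φR_n = 0.75 × 1038.6 = 779.0 kN.
Governing: min(954.8, 1065.2, 779.0) = 779.0 kN → block shear.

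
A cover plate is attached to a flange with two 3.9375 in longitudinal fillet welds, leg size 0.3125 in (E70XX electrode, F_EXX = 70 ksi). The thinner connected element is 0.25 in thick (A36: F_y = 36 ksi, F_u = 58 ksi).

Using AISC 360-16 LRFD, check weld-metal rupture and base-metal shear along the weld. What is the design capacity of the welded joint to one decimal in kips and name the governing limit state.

Weld metal: throat = 0.707×0.3125 = 0.22094 in, L = 2×3.9375 = 7.875 in. φR_n = 0.75 × 0.6 × 70 × 0.22094 × 7.875 = 54.8 kips.
Base metal shear (0.25 in plate): yield φR_n = 1.0×0.6×36×0.25×7.875 = 42.5 kips; rupture φR_n = 0.75×0.6×58×0.25×7.875 = 51.4 kips; take 42.5 kips (yield).
Governing: min(54.8, 42.5) = 42.5 kips → base-metal shear.

42.5 kips (base-metal shear governs)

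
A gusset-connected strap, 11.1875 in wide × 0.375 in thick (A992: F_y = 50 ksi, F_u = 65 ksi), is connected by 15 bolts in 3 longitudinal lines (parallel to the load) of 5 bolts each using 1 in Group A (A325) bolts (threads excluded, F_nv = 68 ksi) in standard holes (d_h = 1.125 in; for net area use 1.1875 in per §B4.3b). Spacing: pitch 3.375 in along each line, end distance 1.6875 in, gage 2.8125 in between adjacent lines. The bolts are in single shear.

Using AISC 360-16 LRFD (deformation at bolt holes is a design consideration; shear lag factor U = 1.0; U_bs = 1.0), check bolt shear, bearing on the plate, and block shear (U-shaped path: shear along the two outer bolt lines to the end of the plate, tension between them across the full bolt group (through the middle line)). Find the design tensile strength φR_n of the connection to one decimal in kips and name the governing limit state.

275.4 kips (block shear governs)

Bolt shear: A_b = π(1)²/4 = 0.7854 in². φR_n = 0.75 × 68 × 0.7854 × 15 × 1 = 600.8 kips.
Bearing (0.375 in plate, F_u = 65 ksi): end bolts L_c = 1.6875 − 1.125/2 = 1.125, R_n = min(1.2×1.125×0.375×65, 2.4×1×0.375×65) = 32.906 kips/bolt; interior L_c = 3.375 − 1.125 = 2.25, R_n = 58.5 kips/bolt. φR_n = 0.75 × (3×32.906 + 12×58.5) = 600.5 kips.
Block shear: shear path 2×[1.6875+4×3.375] = 2×15.1875 in, A_gv = 11.391, A_nv = 2×(15.1875 − 4.5×1.1875)×0.375 = 7.3828 in²; tension across gage: (5.625 − 2×1.1875)×0.375 = 1.2188 in². R_n = min(0.6×65×7.3828, 0.6×50×11.391) + 1.0×65×1.2188 = min(287.93, 341.73) + 79.222 = 367.15 kips. φR_n = 0.75 × 367.15 = 275.4 kips.
Governing: min(600.8, 600.5, 275.4) = 275.4 kips → block shear.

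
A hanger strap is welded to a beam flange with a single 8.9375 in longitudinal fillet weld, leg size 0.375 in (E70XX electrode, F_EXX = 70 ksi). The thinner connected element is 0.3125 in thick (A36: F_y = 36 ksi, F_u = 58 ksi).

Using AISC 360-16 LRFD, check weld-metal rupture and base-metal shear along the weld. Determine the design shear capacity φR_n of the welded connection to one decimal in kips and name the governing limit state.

Weld metal: throat = 0.707×0.375 = 0.26513 in, L = 8.9375 in. φR_n = 0.75 × 0.6 × 70 × 0.26513 × 8.9375 = 74.6 kips.
Base metal shear (0.3125 in plate): yield φR_n = 1.0×0.6×36×0.3125×8.9375 = 60.3 kips; rupture φR_n = 0.75×0.6×58×0.3125×8.9375 = 72.9 kips; take 60.3 kips (yield).
Governing: min(74.6, 60.3) = 60.3 kips → base-metal shear.

60.3 kips (base-metal shear governs)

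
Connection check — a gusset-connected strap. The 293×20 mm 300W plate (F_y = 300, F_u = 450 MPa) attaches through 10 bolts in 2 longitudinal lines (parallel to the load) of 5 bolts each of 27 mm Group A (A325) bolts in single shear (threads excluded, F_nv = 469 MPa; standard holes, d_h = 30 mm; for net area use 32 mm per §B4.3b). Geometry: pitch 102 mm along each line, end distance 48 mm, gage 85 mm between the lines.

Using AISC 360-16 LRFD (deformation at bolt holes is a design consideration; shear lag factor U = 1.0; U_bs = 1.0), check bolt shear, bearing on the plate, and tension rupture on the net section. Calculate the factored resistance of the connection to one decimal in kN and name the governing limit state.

Bolt shear: A_b = π(27)²/4 = 572.56 mm². φR_n = 0.75 × 469 × 572.56 × 10 × 1 = 2014.0 kN.
Bearing (20 mm plate, F_u = 450 MPa): end bolts L_c = 48 − 30/2 = 33, R_n = min(1.2×33×20×450, 2.4×27×20×450) = 356.4 kN/bolt; interior L_c = 102 − 30 = 72, R_n = 583.2 kN/bolt. φR_n = 0.75 × (2×356.4 + 8×583.2) = 4033.8 kN.
Tension rupture (net): A_n = (293 − 2×32)×20 = 4580 mm² (U = 1.0, A_e = A_n). φR_n = 0.75 × 450 × 4580 = 1545.8 kN.
Governing: min(2014.0, 4033.8, 1545.8) = 1545.8 kN → net-section rupture.

1545.8 kN (net-section rupture governs)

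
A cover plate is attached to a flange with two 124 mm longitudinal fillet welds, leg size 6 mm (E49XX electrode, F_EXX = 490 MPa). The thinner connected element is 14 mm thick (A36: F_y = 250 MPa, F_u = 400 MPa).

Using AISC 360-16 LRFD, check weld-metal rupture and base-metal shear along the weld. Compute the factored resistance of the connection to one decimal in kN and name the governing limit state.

Weld metal: throat = 0.707×6 = 4.242 mm, L = 2×124 = 248 mm. φR_n = 0.75 × 0.6 × 490 × 4.242 × 248 = 232.0 kN.
Base metal shear (14 mm plate): yield φR_n = 1.0×0.6×250×14×248 = 520.8 kN; rupture φR_n = 0.75×0.6×400×14×248 = 625.0 kN; take 520.8 kN (yield).
Governing: min(232.0, 520.8) = 232.0 kN → weld metal.

232.0 kN (weld metal governs)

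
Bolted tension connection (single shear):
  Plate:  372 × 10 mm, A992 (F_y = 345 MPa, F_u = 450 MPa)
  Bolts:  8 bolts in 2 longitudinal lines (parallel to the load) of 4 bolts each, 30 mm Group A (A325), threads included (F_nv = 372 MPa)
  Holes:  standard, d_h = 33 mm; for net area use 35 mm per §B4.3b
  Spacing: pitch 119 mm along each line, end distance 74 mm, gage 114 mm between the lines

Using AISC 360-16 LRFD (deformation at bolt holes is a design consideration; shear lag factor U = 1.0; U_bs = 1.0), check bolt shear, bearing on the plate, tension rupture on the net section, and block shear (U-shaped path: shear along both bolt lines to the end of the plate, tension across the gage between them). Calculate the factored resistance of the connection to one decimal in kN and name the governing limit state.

1019.3 kN (net-section rupture governs)

Bolt shear: A_b = π(30)²/4 = 706.86 mm². φR_n = 0.75 × 372 × 706.86 × 8 × 1 = 1577.7 kN.
Bearing (10 mm plate, F_u = 450 MPa): end bolts L_c = 74 − 33/2 = 57.5, R_n = min(1.2×57.5×10×450, 2.4×30×10×450) = 310.5 kN/bolt; interior L_c = 119 − 33 = 86, R_n = 324 kN/bolt. φR_n = 0.75 × (2×310.5 + 6×324) = 1923.8 kN.
Tension rupture (net): A_n = (372 − 2×35)×10 = 3020 mm² (U = 1.0, A_e = A_n). φR_n = 0.75 × 450 × 3020 = 1019.3 kN.
Block shear: shear path 2×[74+3×119] = 2×431 mm, A_gv = 8620, A_nv = 2×(431 − 3.5×35)×10 = 6170 mm²; tension across gage: (114 − 1×35)×10 = 790 mm². R_n = min(0.6×450×6170, 0.6×345×8620) + 1.0×450×790 = min(1665.9, 1784.3) + 355.5 = 2021.4 kN. φR_n = 0.75 × 2021.4 = 1516.1 kN.
Governing: min(1577.7, 1923.8, 1019.3, 1516.1) = 1019.3 kN → net-section rupture.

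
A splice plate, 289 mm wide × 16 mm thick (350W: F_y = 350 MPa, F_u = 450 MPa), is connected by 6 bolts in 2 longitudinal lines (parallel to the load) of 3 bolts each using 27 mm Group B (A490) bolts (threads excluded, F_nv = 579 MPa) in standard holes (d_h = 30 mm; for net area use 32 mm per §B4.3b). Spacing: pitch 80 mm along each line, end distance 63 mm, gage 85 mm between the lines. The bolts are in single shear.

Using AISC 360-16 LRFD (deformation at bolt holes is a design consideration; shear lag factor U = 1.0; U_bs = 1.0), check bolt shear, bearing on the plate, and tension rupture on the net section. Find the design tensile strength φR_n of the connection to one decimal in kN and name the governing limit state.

1215.0 kN (net-section rupture governs)

Bolt shear: A_b = π(27)²/4 = 572.56 mm². φR_n = 0.75 × 579 × 572.56 × 6 × 1 = 1491.8 kN.
Bearing (16 mm plate, F_u = 450 MPa): end bolts L_c = 63 − 30/2 = 48, R_n = min(1.2×48×16×450, 2.4×27×16×450) = 414.72 kN/bolt; interior L_c = 80 − 30 = 50, R_n = 432 kN/bolt. φR_n = 0.75 × (2×414.72 + 4×432) = 1918.1 kN.
Tension rupture (net): A_n = (289 − 2×32)×16 = 3600 mm² (U = 1.0, A_e = A_n). φR_n = 0.75 × 450 × 3600 = 1215.0 kN.
Governing: min(1491.8, 1918.1, 1215.0) = 1215.0 kN → net-section rupture.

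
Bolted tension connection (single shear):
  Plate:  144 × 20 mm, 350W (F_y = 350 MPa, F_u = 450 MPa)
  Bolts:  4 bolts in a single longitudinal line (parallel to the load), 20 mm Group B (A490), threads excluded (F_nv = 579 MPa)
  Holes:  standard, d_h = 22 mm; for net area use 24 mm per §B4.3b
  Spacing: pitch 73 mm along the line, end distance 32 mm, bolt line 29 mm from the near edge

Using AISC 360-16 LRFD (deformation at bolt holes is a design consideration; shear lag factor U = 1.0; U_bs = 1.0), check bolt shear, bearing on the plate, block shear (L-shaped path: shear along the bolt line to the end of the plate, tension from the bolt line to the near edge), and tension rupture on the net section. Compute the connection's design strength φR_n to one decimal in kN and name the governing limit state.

545.7 kN (bolt shear governs)

Bolt shear: A_b = π(20)²/4 = 314.16 mm². φR_n = 0.75 × 579 × 314.16 × 4 × 1 = 545.7 kN.
Bearing (20 mm plate, F_u = 450 MPa): end bolts L_c = 32 − 22/2 = 21, R_n = min(1.2×21×20×450, 2.4×20×20×450) = 226.8 kN/bolt; interior L_c = 73 − 22 = 51, R_n = 432 kN/bolt. φR_n = 0.75 × (1×226.8 + 3×432) = 1142.1 kN.
Block shear: shear path 1×[32+3×73] = 1×251 mm, A_gv = 5020, A_nv = 1×(251 − 3.5×24)×20 = 3340 mm²; tension to near edge: (29 − 0.5×24)×20 = 340 mm². R_n = min(0.6×450×3340, 0.6×350×5020) + 1.0×450×340 = min(901.8, 1054.2) + 153 = 1054.8 kN. φR_n = 0.75 × 1054.8 = 791.1 kN.
Tension rupture (net): A_n = (144 − 1×24)×20 = 2400 mm² (U = 1.0, A_e = A_n). φR_n = 0.75 × 450 × 2400 = 810.0 kN.
Governing: min(545.7, 1142.1, 791.1, 810.0) = 545.7 kN → bolt shear.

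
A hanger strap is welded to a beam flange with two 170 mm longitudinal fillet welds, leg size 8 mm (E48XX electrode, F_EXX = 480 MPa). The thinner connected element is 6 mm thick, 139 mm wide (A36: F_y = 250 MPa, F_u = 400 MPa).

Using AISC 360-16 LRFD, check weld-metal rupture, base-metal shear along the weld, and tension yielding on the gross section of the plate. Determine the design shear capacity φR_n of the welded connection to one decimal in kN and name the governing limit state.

Weld metal: throat = 0.707×8 = 5.656 mm, L = 2×170 = 340 mm. φR_n = 0.75 × 0.6 × 480 × 5.656 × 340 = 415.4 kN.
Base metal shear (6 mm plate): yield φR_n = 1.0×0.6×250×6×340 = 306.0 kN; rupture φR_n = 0.75×0.6×400×6×340 = 367.2 kN; take 306.0 kN (yield).
Tension yield (gross): A_g = 139×6 = 834 mm². φR_n = 0.90 × 250 × 834 = 187.7 kN.
Governing: min(415.4, 306.0, 187.7) = 187.7 kN → gross-section yield.

187.7 kN (gross-section yield governs)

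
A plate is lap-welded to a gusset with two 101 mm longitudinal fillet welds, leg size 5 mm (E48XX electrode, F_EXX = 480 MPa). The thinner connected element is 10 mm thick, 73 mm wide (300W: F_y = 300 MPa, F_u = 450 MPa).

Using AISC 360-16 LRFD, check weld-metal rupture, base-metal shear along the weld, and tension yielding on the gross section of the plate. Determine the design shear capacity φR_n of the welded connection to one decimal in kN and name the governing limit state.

154.2 kN (weld metal governs)

Weld metal: throat = 0.707×5 = 3.535 mm, L = 2×101 = 202 mm. φR_n = 0.75 × 0.6 × 480 × 3.535 × 202 = 154.2 kN.
Base metal shear (10 mm plate): yield φR_n = 1.0×0.6×300×10×202 = 363.6 kN; rupture φR_n = 0.75×0.6×450×10×202 = 409.1 kN; take 363.6 kN (yield).
Tension yield (gross): A_g = 73×10 = 730 mm². φR_n = 0.90 × 300 × 730 = 197.1 kN.
Governing: min(154.2, 363.6, 197.1) = 154.2 kN → weld metal.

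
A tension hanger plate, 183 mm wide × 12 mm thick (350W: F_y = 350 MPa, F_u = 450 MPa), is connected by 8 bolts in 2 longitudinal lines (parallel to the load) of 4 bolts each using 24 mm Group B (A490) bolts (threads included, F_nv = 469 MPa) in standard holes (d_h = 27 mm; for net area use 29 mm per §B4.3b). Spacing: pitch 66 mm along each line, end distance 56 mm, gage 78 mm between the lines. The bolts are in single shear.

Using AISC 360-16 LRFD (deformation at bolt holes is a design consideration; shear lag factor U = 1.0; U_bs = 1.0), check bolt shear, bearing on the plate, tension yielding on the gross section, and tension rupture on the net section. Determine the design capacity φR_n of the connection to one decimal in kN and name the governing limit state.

Bolt shear: A_b = π(24)²/4 = 452.39 mm². φR_n = 0.75 × 469 × 452.39 × 8 × 1 = 1273.0 kN.
Bearing (12 mm plate, F_u = 450 MPa): end bolts L_c = 56 − 27/2 = 42.5, R_n = min(1.2×42.5×12×450, 2.4×24×12×450) = 275.4 kN/bolt; interior L_c = 66 − 27 = 39, R_n = 252.72 kN/bolt. φR_n = 0.75 × (2×275.4 + 6×252.72) = 1550.3 kN.
Tension yield (gross): A_g = 183×12 = 2196 mm². φR_n = 0.90 × 350 × 2196 = 691.7 kN.
Tension rupture (net): A_n = (183 − 2×29)×12 = 1500 mm² (U = 1.0, A_e = A_n). φR_n = 0.75 × 450 × 1500 = 506.3 kN.
Governing: min(1273.0, 1550.3, 691.7, 506.3) = 506.3 kN → net-section rupture.

506.3 kN (net-section rupture governs)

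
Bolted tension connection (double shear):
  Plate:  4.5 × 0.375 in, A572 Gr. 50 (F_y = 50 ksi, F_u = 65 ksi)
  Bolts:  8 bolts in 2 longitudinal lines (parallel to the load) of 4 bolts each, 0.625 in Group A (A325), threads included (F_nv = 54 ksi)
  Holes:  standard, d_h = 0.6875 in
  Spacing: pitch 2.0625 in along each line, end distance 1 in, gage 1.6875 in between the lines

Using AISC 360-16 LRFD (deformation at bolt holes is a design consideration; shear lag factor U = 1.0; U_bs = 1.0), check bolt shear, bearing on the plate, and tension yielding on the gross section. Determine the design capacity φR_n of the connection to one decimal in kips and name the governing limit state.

75.9 kips (gross-section yield governs)

Bolt shear: A_b = π(0.625)²/4 = 0.3068 in². φR_n = 0.75 × 54 × 0.3068 × 8 × 2 = 198.8 kips.
Bearing (0.375 in plate, F_u = 65 ksi): end bolts L_c = 1 − 0.6875/2 = 0.65625, R_n = min(1.2×0.65625×0.375×65, 2.4×0.625×0.375×65) = 19.195 kips/bolt; interior L_c = 2.0625 − 0.6875 = 1.375, R_n = 36.563 kips/bolt. φR_n = 0.75 × (2×19.195 + 6×36.563) = 193.3 kips.
Tension yield (gross): A_g = 4.5×0.375 = 1.6875 in². φR_n = 0.90 × 50 × 1.6875 = 75.9 kips.
Governing: min(198.8, 193.3, 75.9) = 75.9 kips → gross-section yield.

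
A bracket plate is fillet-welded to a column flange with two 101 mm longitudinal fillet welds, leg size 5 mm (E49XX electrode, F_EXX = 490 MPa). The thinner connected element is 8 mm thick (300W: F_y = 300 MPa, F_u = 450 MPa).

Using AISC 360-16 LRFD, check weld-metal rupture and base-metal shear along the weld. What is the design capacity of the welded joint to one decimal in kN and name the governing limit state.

Weld metal: throat = 0.707×5 = 3.535 mm, L = 2×101 = 202 mm. φR_n = 0.75 × 0.6 × 490 × 3.535 × 202 = 157.5 kN.
Base metal shear (8 mm plate): yield φR_n = 1.0×0.6×300×8×202 = 290.9 kN; rupture φR_n = 0.75×0.6×450×8×202 = 327.2 kN; take 290.9 kN (yield).
Governing: min(157.5, 290.9) = 157.5 kN → weld metal.

157.5 kN (weld metal governs)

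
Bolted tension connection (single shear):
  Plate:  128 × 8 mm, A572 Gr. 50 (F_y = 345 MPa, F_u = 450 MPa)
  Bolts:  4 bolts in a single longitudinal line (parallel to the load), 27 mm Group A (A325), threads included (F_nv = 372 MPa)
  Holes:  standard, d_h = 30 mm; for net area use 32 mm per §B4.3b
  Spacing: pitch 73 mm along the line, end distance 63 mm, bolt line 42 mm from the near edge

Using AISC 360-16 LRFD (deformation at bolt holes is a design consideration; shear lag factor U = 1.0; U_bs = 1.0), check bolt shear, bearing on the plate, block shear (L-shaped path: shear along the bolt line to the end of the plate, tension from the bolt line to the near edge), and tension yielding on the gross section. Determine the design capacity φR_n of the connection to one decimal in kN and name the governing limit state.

Bolt shear: A_b = π(27)²/4 = 572.56 mm². φR_n = 0.75 × 372 × 572.56 × 4 × 1 = 639.0 kN.
Bearing (8 mm plate, F_u = 450 MPa): end bolts L_c = 63 − 30/2 = 48, R_n = min(1.2×48×8×450, 2.4×27×8×450) = 207.36 kN/bolt; interior L_c = 73 − 30 = 43, R_n = 185.76 kN/bolt. φR_n = 0.75 × (1×207.36 + 3×185.76) = 573.5 kN.
Block shear: shear path 1×[63+3×73] = 1×282 mm, A_gv = 2256, A_nv = 1×(282 − 3.5×32)×8 = 1360 mm²; tension to near edge: (42 − 0.5×32)×8 = 208 mm². R_n = min(0.6×450×1360, 0.6×345×2256) + 1.0×450×208 = min(367.2, 466.99) + 93.6 = 460.8 kN. φR_n = 0.75 × 460.8 = 345.6 kN.
Tension yield (gross): A_g = 128×8 = 1024 mm². φR_n = 0.90 × 345 × 1024 = 318.0 kN.
Governing: min(639.0, 573.5, 345.6, 318.0) = 318.0 kN → gross-section yield.

318.0 kN (gross-section yield governs)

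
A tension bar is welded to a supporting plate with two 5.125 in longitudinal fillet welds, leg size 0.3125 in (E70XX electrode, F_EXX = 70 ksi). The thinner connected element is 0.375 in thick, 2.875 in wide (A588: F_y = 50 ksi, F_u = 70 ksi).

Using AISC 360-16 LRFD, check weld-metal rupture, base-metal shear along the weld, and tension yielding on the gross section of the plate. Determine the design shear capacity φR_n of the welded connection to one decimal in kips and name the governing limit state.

Weld metal: throat = 0.707×0.3125 = 0.22094 in, L = 2×5.125 = 10.25 in. φR_n = 0.75 × 0.6 × 70 × 0.22094 × 10.25 = 71.3 kips.
Base metal shear (0.375 in plate): yield φR_n = 1.0×0.6×50×0.375×10.25 = 115.3 kips; rupture φR_n = 0.75×0.6×70×0.375×10.25 = 121.1 kips; take 115.3 kips (yield).
Tension yield (gross): A_g = 2.875×0.375 = 1.0781 in². φR_n = 0.90 × 50 × 1.0781 = 48.5 kips.
Governing: min(71.3, 115.3, 48.5) = 48.5 kips → gross-section yield.

48.5 kips (gross-section yield governs)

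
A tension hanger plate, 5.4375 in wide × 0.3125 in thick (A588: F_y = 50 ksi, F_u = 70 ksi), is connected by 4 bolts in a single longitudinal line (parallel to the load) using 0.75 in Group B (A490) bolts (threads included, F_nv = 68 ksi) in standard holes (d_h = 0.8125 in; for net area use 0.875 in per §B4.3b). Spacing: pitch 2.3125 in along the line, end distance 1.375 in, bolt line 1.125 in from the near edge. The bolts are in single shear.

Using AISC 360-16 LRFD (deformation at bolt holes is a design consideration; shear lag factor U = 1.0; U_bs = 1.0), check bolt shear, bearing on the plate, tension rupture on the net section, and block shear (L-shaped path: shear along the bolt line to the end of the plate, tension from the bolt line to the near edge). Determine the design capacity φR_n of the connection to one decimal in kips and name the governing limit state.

63.0 kips (block shear governs)

Bolt shear: A_b = π(0.75)²/4 = 0.44179 in². φR_n = 0.75 × 68 × 0.44179 × 4 × 1 = 90.1 kips.
Bearing (0.3125 in plate, F_u = 70 ksi): end bolts L_c = 1.375 − 0.8125/2 = 0.96875, R_n = min(1.2×0.96875×0.3125×70, 2.4×0.75×0.3125×70) = 25.43 kips/bolt; interior L_c = 2.3125 − 0.8125 = 1.5, R_n = 39.375 kips/bolt. φR_n = 0.75 × (1×25.43 + 3×39.375) = 107.7 kips.
Tension rupture (net): A_n = (5.4375 − 1×0.875)×0.3125 = 1.4258 in² (U = 1.0, A_e = A_n). φR_n = 0.75 × 70 × 1.4258 = 74.9 kips.
Block shear: shear path 1×[1.375+3×2.3125] = 1×8.3125 in, A_gv = 2.5977, A_nv = 1×(8.3125 − 3.5×0.875)×0.3125 = 1.6406 in²; tension to near edge: (1.125 − 0.5×0.875)×0.3125 = 0.21484 in². R_n = min(0.6×70×1.6406, 0.6×50×2.5977) + 1.0×70×0.21484 = min(68.905, 77.931) + 15.039 = 83.944 kips. φR_n = 0.75 × 83.944 = 63.0 kips.
Governing: min(90.1, 107.7, 74.9, 63.0) = 63.0 kips → block shear.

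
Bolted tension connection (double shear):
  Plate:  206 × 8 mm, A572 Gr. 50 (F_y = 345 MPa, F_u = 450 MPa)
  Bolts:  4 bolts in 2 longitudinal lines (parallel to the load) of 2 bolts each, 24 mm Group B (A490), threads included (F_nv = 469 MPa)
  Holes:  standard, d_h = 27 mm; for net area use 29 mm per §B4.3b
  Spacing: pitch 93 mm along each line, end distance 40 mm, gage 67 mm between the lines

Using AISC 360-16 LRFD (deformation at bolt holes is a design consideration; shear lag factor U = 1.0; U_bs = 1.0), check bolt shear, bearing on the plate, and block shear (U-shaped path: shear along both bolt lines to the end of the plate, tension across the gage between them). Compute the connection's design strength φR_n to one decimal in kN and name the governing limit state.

Bolt shear: A_b = π(24)²/4 = 452.39 mm². φR_n = 0.75 × 469 × 452.39 × 4 × 2 = 1273.0 kN.
Bearing (8 mm plate, F_u = 450 MPa): end bolts L_c = 40 − 27/2 = 26.5, R_n = min(1.2×26.5×8×450, 2.4×24×8×450) = 114.48 kN/bolt; interior L_c = 93 − 27 = 66, R_n = 207.36 kN/bolt. φR_n = 0.75 × (2×114.48 + 2×207.36) = 482.8 kN.
Block shear: shear path 2×[40+1×93] = 2×133 mm, A_gv = 2128, A_nv = 2×(133 − 1.5×29)×8 = 1432 mm²; tension across gage: (67 − 1×29)×8 = 304 mm². R_n = min(0.6×450×1432, 0.6×345×2128) + 1.0×450×304 = min(386.64, 440.5) + 136.8 = 523.44 kN. φR_n = 0.75 × 523.44 = 392.6 kN.
Governing: min(1273.0, 482.8, 392.6) = 392.6 kN → block shear.

392.6 kN (block shear governs)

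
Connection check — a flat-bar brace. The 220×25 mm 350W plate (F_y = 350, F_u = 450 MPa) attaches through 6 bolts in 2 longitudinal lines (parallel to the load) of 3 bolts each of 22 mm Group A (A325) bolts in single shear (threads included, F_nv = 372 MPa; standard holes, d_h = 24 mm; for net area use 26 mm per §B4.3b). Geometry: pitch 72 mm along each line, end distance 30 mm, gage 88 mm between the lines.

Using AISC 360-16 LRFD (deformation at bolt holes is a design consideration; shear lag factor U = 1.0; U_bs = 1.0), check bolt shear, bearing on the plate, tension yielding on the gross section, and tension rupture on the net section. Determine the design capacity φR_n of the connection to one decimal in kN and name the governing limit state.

636.3 kN (bolt shear governs)

Bolt shear: A_b = π(22)²/4 = 380.13 mm². φR_n = 0.75 × 372 × 380.13 × 6 × 1 = 636.3 kN.
Bearing (25 mm plate, F_u = 450 MPa): end bolts L_c = 30 − 24/2 = 18, R_n = min(1.2×18×25×450, 2.4×22×25×450) = 243 kN/bolt; interior L_c = 72 − 24 = 48, R_n = 594 kN/bolt. φR_n = 0.75 × (2×243 + 4×594) = 2146.5 kN.
Tension yield (gross): A_g = 220×25 = 5500 mm². φR_n = 0.90 × 350 × 5500 = 1732.5 kN.
Tension rupture (net): A_n = (220 − 2×26)×25 = 4200 mm² (U = 1.0, A_e = A_n). φR_n = 0.75 × 450 × 4200 = 1417.5 kN.
Governing: min(636.3, 2146.5, 1732.5, 1417.5) = 636.3 kN → bolt shear.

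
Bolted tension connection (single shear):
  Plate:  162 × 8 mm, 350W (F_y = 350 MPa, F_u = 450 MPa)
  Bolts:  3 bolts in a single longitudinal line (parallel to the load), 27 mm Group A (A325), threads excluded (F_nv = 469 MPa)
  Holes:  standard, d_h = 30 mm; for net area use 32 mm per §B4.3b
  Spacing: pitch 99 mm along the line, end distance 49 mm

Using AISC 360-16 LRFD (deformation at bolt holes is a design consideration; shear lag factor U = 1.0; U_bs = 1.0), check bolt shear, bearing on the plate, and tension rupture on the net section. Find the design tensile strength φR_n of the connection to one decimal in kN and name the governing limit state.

351.0 kN (net-section rupture governs)

Bolt shear: A_b = π(27)²/4 = 572.56 mm². φR_n = 0.75 × 469 × 572.56 × 3 × 1 = 604.2 kN.
Bearing (8 mm plate, F_u = 450 MPa): end bolts L_c = 49 − 30/2 = 34, R_n = min(1.2×34×8×450, 2.4×27×8×450) = 146.88 kN/bolt; interior L_c = 99 − 30 = 69, R_n = 233.28 kN/bolt. φR_n = 0.75 × (1×146.88 + 2×233.28) = 460.1 kN.
Tension rupture (net): A_n = (162 − 1×32)×8 = 1040 mm² (U = 1.0, A_e = A_n). φR_n = 0.75 × 450 × 1040 = 351.0 kN.
Governing: min(604.2, 460.1, 351.0) = 351.0 kN → net-section rupture.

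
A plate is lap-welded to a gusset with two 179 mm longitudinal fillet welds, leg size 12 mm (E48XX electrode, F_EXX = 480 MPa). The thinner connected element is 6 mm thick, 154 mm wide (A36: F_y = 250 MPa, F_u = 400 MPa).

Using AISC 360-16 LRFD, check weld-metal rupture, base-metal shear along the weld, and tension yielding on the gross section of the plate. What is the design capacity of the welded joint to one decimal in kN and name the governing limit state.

207.9 kN (gross-section yield governs)

Weld metal: throat = 0.707×12 = 8.484 mm, L = 2×179 = 358 mm. φR_n = 0.75 × 0.6 × 480 × 8.484 × 358 = 656.1 kN.
Base metal shear (6 mm plate): yield φR_n = 1.0×0.6×250×6×358 = 322.2 kN; rupture φR_n = 0.75×0.6×400×6×358 = 386.6 kN; take 322.2 kN (yield).
Tension yield (gross): A_g = 154×6 = 924 mm². φR_n = 0.90 × 250 × 924 = 207.9 kN.
Governing: min(656.1, 322.2, 207.9) = 207.9 kN → gross-section yield.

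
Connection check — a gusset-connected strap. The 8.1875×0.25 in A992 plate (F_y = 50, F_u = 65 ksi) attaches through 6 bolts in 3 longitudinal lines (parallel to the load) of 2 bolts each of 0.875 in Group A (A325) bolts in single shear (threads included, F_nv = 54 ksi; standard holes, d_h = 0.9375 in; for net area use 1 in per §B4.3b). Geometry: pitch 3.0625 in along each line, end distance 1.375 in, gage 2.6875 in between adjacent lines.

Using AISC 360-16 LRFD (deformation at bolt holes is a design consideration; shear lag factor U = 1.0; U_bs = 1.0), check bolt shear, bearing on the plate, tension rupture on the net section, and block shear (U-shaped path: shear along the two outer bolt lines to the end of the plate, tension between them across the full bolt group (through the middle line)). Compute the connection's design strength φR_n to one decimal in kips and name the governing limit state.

63.2 kips (net-section rupture governs)

Bolt shear: A_b = π(0.875)²/4 = 0.60132 in². φR_n = 0.75 × 54 × 0.60132 × 6 × 1 = 146.1 kips.
Bearing (0.25 in plate, F_u = 65 ksi): end bolts L_c = 1.375 − 0.9375/2 = 0.90625, R_n = min(1.2×0.90625×0.25×65, 2.4×0.875×0.25×65) = 17.672 kips/bolt; interior L_c = 3.0625 − 0.9375 = 2.125, R_n = 34.125 kips/bolt. φR_n = 0.75 × (3×17.672 + 3×34.125) = 116.5 kips.
Tension rupture (net): A_n = (8.1875 − 3×1)×0.25 = 1.2969 in² (U = 1.0, A_e = A_n). φR_n = 0.75 × 65 × 1.2969 = 63.2 kips.
Block shear: shear path 2×[1.375+1×3.0625] = 2×4.4375 in, A_gv = 2.2188, A_nv = 2×(4.4375 − 1.5×1)×0.25 = 1.4688 in²; tension across gage: (5.375 − 2×1)×0.25 = 0.84375 in². R_n = min(0.6×65×1.4688, 0.6×50×2.2188) + 1.0×65×0.84375 = min(57.283, 66.564) + 54.844 = 112.13 kips. φR_n = 0.75 × 112.13 = 84.1 kips.
Governing: min(146.1, 116.5, 63.2, 84.1) = 63.2 kips → net-section rupture.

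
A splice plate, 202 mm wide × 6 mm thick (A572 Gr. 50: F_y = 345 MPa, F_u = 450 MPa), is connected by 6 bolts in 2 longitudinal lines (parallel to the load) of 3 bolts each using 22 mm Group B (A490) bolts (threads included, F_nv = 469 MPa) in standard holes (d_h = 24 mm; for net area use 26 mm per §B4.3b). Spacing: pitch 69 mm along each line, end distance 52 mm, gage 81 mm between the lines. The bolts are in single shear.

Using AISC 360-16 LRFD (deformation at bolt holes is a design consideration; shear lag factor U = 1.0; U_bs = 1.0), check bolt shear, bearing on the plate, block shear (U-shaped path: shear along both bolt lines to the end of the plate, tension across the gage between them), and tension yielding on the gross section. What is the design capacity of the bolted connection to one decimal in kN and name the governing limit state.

Bolt shear: A_b = π(22)²/4 = 380.13 mm². φR_n = 0.75 × 469 × 380.13 × 6 × 1 = 802.3 kN.
Bearing (6 mm plate, F_u = 450 MPa): end bolts L_c = 52 − 24/2 = 40, R_n = min(1.2×40×6×450, 2.4×22×6×450) = 129.6 kN/bolt; interior L_c = 69 − 24 = 45, R_n = 142.56 kN/bolt. φR_n = 0.75 × (2×129.6 + 4×142.56) = 622.1 kN.
Block shear: shear path 2×[52+2×69] = 2×190 mm, A_gv = 2280, A_nv = 2×(190 − 2.5×26)×6 = 1500 mm²; tension across gage: (81 − 1×26)×6 = 330 mm². R_n = min(0.6×450×1500, 0.6×345×2280) + 1.0×450×330 = min(405, 471.96) + 148.5 = 553.5 kN. φR_n = 0.75 × 553.5 = 415.1 kN.
Tension yield (gross): A_g = 202×6 = 1212 mm². φR_n = 0.90 × 345 × 1212 = 376.3 kN.
Governing: min(802.3, 622.1, 415.1, 376.3) = 376.3 kN → gross-section yield.

376.3 kN (gross-section yield governs)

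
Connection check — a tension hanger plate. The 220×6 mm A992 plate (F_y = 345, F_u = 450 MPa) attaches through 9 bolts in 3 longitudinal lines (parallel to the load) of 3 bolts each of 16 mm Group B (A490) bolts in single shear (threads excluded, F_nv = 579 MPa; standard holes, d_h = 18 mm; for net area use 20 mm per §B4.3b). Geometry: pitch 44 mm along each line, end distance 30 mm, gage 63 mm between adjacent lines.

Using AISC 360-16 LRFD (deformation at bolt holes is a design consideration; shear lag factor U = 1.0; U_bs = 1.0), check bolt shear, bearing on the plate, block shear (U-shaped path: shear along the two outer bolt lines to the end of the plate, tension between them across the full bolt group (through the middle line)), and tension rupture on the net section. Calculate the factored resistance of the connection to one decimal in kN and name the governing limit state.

Bolt shear: A_b = π(16)²/4 = 201.06 mm². φR_n = 0.75 × 579 × 201.06 × 9 × 1 = 785.8 kN.
Bearing (6 mm plate, F_u = 450 MPa): end bolts L_c = 30 − 18/2 = 21, R_n = min(1.2×21×6×450, 2.4×16×6×450) = 68.04 kN/bolt; interior L_c = 44 − 18 = 26, R_n = 84.24 kN/bolt. φR_n = 0.75 × (3×68.04 + 6×84.24) = 532.2 kN.
Block shear: shear path 2×[30+2×44] = 2×118 mm, A_gv = 1416, A_nv = 2×(118 − 2.5×20)×6 = 816 mm²; tension across gage: (126 − 2×20)×6 = 516 mm². R_n = min(0.6×450×816, 0.6×345×1416) + 1.0×450×516 = min(220.32, 293.11) + 232.2 = 452.52 kN. φR_n = 0.75 × 452.52 = 339.4 kN.
Tension rupture (net): A_n = (220 − 3×20)×6 = 960 mm² (U = 1.0, A_e = A_n). φR_n = 0.75 × 450 × 960 = 324.0 kN.
Governing: min(785.8, 532.2, 339.4, 324.0) = 324.0 kN → net-section rupture.

324.0 kN (net-section rupture governs)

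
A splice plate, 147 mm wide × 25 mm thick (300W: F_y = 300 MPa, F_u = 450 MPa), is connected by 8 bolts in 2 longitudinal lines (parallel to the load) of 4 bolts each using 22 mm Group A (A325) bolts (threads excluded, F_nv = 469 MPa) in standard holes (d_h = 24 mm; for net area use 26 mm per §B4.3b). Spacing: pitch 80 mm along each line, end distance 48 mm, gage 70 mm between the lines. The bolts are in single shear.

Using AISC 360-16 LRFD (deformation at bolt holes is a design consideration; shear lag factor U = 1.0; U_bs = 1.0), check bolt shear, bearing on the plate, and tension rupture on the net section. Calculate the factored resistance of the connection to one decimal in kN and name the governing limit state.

Bolt shear: A_b = π(22)²/4 = 380.13 mm². φR_n = 0.75 × 469 × 380.13 × 8 × 1 = 1069.7 kN.
Bearing (25 mm plate, F_u = 450 MPa): end bolts L_c = 48 − 24/2 = 36, R_n = min(1.2×36×25×450, 2.4×22×25×450) = 486 kN/bolt; interior L_c = 80 − 24 = 56, R_n = 594 kN/bolt. φR_n = 0.75 × (2×486 + 6×594) = 3402.0 kN.
Tension rupture (net): A_n = (147 − 2×26)×25 = 2375 mm² (U = 1.0, A_e = A_n). φR_n = 0.75 × 450 × 2375 = 801.6 kN.
Governing: min(1069.7, 3402.0, 801.6) = 801.6 kN → net-section rupture.

801.6 kN (net-section rupture governs)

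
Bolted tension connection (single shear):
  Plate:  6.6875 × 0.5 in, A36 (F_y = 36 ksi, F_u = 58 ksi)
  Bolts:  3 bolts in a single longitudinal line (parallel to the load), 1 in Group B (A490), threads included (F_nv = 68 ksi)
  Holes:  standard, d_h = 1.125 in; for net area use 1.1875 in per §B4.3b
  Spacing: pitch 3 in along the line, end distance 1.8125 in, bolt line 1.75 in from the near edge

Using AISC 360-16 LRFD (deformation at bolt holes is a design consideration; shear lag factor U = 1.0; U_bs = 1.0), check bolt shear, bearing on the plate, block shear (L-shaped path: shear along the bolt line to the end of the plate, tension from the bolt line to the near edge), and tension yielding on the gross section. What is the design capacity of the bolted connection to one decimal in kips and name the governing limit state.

Bolt shear: A_b = π(1)²/4 = 0.7854 in². φR_n = 0.75 × 68 × 0.7854 × 3 × 1 = 120.2 kips.
Bearing (0.5 in plate, F_u = 58 ksi): end bolts L_c = 1.8125 − 1.125/2 = 1.25, R_n = min(1.2×1.25×0.5×58, 2.4×1×0.5×58) = 43.5 kips/bolt; interior L_c = 3 − 1.125 = 1.875, R_n = 65.25 kips/bolt. φR_n = 0.75 × (1×43.5 + 2×65.25) = 130.5 kips.
Block shear: shear path 1×[1.8125+2×3] = 1×7.8125 in, A_gv = 3.9063, A_nv = 1×(7.8125 − 2.5×1.1875)×0.5 = 2.4219 in²; tension to near edge: (1.75 − 0.5×1.1875)×0.5 = 0.57813 in². R_n = min(0.6×58×2.4219, 0.6×36×3.9063) + 1.0×58×0.57813 = min(84.282, 84.376) + 33.532 = 117.81 kips. φR_n = 0.75 × 117.81 = 88.4 kips.
Tension yield (gross): A_g = 6.6875×0.5 = 3.3438 in². φR_n = 0.90 × 36 × 3.3438 = 108.3 kips.
Governing: min(120.2, 130.5, 88.4, 108.3) = 88.4 kips → block shear.

88.4 kips (block shear governs)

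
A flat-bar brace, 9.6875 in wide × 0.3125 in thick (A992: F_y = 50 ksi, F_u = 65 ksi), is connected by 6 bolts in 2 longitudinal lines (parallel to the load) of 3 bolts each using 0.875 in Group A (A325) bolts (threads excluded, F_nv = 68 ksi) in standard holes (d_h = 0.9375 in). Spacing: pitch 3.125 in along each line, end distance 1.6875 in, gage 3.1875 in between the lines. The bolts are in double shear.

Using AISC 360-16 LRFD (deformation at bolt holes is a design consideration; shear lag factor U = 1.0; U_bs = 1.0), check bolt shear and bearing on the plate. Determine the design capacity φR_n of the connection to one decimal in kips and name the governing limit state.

172.5 kips (bearing governs)

Bolt shear: A_b = π(0.875)²/4 = 0.60132 in². φR_n = 0.75 × 68 × 0.60132 × 6 × 2 = 368.0 kips.
Bearing (0.3125 in plate, F_u = 65 ksi): end bolts L_c = 1.6875 − 0.9375/2 = 1.21875, R_n = min(1.2×1.21875×0.3125×65, 2.4×0.875×0.3125×65) = 29.707 kips/bolt; interior L_c = 3.125 − 0.9375 = 2.1875, R_n = 42.656 kips/bolt. φR_n = 0.75 × (2×29.707 + 4×42.656) = 172.5 kips.
Governing: min(368.0, 172.5) = 172.5 kips → bearing.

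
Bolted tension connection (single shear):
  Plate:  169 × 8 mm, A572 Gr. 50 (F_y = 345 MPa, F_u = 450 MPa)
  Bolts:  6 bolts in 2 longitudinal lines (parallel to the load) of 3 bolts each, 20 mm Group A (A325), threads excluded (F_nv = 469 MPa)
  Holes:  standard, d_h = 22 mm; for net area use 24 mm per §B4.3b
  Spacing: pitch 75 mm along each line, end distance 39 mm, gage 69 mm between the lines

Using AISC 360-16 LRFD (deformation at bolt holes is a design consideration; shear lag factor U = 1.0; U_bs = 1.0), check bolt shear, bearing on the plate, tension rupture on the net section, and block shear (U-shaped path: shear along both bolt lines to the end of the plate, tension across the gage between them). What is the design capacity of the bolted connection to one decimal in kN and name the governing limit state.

Bolt shear: A_b = π(20)²/4 = 314.16 mm². φR_n = 0.75 × 469 × 314.16 × 6 × 1 = 663.0 kN.
Bearing (8 mm plate, F_u = 450 MPa): end bolts L_c = 39 − 22/2 = 28, R_n = min(1.2×28×8×450, 2.4×20×8×450) = 120.96 kN/bolt; interior L_c = 75 − 22 = 53, R_n = 172.8 kN/bolt. φR_n = 0.75 × (2×120.96 + 4×172.8) = 699.8 kN.
Tension rupture (net): A_n = (169 − 2×24)×8 = 968 mm² (U = 1.0, A_e = A_n). φR_n = 0.75 × 450 × 968 = 326.7 kN.
Block shear: shear path 2×[39+2×75] = 2×189 mm, A_gv = 3024, A_nv = 2×(189 − 2.5×24)×8 = 2064 mm²; tension across gage: (69 − 1×24)×8 = 360 mm². R_n = min(0.6×450×2064, 0.6×345×3024) + 1.0×450×360 = min(557.28, 625.97) + 162 = 719.28 kN. φR_n = 0.75 × 719.28 = 539.5 kN.
Governing: min(663.0, 699.8, 326.7, 539.5) = 326.7 kN → net-section rupture.

326.7 kN (net-section rupture governs)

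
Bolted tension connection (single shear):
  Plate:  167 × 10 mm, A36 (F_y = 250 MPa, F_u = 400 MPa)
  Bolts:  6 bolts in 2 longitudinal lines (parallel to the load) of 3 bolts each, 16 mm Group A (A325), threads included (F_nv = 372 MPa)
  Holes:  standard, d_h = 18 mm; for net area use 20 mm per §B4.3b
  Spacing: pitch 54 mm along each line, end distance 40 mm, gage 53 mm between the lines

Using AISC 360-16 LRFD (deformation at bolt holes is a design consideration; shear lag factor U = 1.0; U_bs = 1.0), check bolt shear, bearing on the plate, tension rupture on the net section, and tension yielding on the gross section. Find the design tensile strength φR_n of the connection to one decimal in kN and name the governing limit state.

336.6 kN (bolt shear governs)

Bolt shear: A_b = π(16)²/4 = 201.06 mm². φR_n = 0.75 × 372 × 201.06 × 6 × 1 = 336.6 kN.
Bearing (10 mm plate, F_u = 400 MPa): end bolts L_c = 40 − 18/2 = 31, R_n = min(1.2×31×10×400, 2.4×16×10×400) = 148.8 kN/bolt; interior L_c = 54 − 18 = 36, R_n = 153.6 kN/bolt. φR_n = 0.75 × (2×148.8 + 4×153.6) = 684.0 kN.
Tension rupture (net): A_n = (167 − 2×20)×10 = 1270 mm² (U = 1.0, A_e = A_n). φR_n = 0.75 × 400 × 1270 = 381.0 kN.
Tension yield (gross): A_g = 167×10 = 1670 mm². φR_n = 0.90 × 250 × 1670 = 375.8 kN.
Governing: min(336.6, 684.0, 381.0, 375.8) = 336.6 kN → bolt shear.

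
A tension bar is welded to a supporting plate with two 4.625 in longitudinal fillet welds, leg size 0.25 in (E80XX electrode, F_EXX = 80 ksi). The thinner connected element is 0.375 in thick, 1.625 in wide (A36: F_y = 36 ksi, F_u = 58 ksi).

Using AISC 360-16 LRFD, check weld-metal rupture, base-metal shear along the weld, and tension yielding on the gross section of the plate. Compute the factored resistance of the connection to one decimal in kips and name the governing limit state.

19.7 kips (gross-section yield governs)

Weld metal: throat = 0.707×0.25 = 0.17675 in, L = 2×4.625 = 9.25 in. φR_n = 0.75 × 0.6 × 80 × 0.17675 × 9.25 = 58.9 kips.
Base metal shear (0.375 in plate): yield φR_n = 1.0×0.6×36×0.375×9.25 = 74.9 kips; rupture φR_n = 0.75×0.6×58×0.375×9.25 = 90.5 kips; take 74.9 kips (yield).
Tension yield (gross): A_g = 1.625×0.375 = 0.60938 in². φR_n = 0.90 × 36 × 0.60938 = 19.7 kips.
Governing: min(58.9, 74.9, 19.7) = 19.7 kips → gross-section yield.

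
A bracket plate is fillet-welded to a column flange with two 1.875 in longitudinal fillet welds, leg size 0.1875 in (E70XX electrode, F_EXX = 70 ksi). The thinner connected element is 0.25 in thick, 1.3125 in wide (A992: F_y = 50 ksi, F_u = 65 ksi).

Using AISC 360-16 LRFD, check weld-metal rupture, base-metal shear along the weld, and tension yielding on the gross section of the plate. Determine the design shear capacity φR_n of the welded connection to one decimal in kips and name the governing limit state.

14.8 kips (gross-section yield governs)

Weld metal: throat = 0.707×0.1875 = 0.13256 in, L = 2×1.875 = 3.75 in. φR_n = 0.75 × 0.6 × 70 × 0.13256 × 3.75 = 15.7 kips.
Base metal shear (0.25 in plate): yield φR_n = 1.0×0.6×50×0.25×3.75 = 28.1 kips; rupture φR_n = 0.75×0.6×65×0.25×3.75 = 27.4 kips; take 27.4 kips (rupture).
Tension yield (gross): A_g = 1.3125×0.25 = 0.32813 in². φR_n = 0.90 × 50 × 0.32813 = 14.8 kips.
Governing: min(15.7, 27.4, 14.8) = 14.8 kips → gross-section yield.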